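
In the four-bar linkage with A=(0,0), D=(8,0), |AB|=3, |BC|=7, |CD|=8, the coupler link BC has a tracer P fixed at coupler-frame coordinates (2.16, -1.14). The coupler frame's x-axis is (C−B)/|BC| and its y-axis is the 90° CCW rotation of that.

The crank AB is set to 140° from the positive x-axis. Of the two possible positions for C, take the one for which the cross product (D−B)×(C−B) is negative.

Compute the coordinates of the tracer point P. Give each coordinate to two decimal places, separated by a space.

-2.22 -0.51

A=(0,0), D=(8.00,0)
B = A + 3.00·(cos140°, sin140°) = (-2.2981, 1.9284)
|BD| = 10.4771
circle(B,7.00) ∩ circle(D,8.00): a=4.5227, h=5.3428
  candidates: C₊=(3.1307,6.3474) cross=55.977; C₋=(1.1640,-4.1555) cross=-55.977
  mode - wants cross < 0 → take C=(1.1640,-4.1555) (cross=-55.977)
ex = (C−B)/|BC| = (0.4946,-0.8691); ey = (0.8691,0.4946)
P = B + 2.16·ex + -1.14·ey = (-2.2206,-0.5128)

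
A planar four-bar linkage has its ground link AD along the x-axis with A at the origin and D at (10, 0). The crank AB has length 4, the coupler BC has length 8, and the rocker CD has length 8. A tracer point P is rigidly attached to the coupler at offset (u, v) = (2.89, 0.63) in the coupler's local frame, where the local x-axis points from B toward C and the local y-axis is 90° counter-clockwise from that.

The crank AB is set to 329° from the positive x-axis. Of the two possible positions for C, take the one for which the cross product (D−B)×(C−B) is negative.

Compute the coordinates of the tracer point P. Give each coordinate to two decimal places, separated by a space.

A=(0,0), D=(10.00,0)
B = A + 4.00·(cos329°, sin329°) = (3.4287, -2.0602)
|BD| = 6.8867
circle(B,8.00) ∩ circle(D,8.00): a=3.4433, h=7.2210
  candidates: C₊=(4.5542,5.8603) cross=49.729; C₋=(8.8745,-7.9204) cross=-49.729
  mode - wants cross < 0 → take C=(8.8745,-7.9204) (cross=-49.729)
ex = (C−B)/|BC| = (0.6807,-0.7325); ey = (0.7325,0.6807)
P = B + 2.89·ex + 0.63·ey = (5.8575,-3.7483)

5.86 -3.75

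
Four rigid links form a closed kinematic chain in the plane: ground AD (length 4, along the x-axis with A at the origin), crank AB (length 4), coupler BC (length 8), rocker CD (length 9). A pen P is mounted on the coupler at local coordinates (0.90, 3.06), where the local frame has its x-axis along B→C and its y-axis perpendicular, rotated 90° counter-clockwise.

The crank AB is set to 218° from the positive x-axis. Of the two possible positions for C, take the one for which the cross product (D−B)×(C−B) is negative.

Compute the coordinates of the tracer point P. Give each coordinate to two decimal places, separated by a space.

A=(0,0), D=(4.00,0)
B = A + 4.00·(cos218°, sin218°) = (-3.1520, -2.4626)
|BD| = 7.5641
circle(B,8.00) ∩ circle(D,9.00): a=2.6584, h=7.5454
  candidates: C₊=(-3.0951,5.5372) cross=57.075; C₋=(1.8180,-8.7315) cross=-57.075
  mode - wants cross < 0 → take C=(1.8180,-8.7315) (cross=-57.075)
ex = (C−B)/|BC| = (0.6213,-0.7836); ey = (0.7836,0.6213)
P = B + 0.90·ex + 3.06·ey = (-0.1951,-1.2668)

-0.20 -1.27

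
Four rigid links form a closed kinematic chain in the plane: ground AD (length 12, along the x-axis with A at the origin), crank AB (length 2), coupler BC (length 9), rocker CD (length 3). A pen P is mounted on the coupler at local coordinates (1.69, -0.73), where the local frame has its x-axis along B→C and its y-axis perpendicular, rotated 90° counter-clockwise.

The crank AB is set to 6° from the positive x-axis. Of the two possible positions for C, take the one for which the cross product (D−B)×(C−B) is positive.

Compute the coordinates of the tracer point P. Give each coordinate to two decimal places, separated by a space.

3.81 -0.03

A=(0,0), D=(12.00,0)
B = A + 2.00·(cos6°, sin6°) = (1.9890, 0.2091)
|BD| = 10.0131
circle(B,9.00) ∩ circle(D,3.00): a=8.6018, h=2.6473
  candidates: C₊=(10.6443,2.6762) cross=26.508; C₋=(10.5337,-2.6173) cross=-26.508
  mode + wants cross > 0 → take C=(10.6443,2.6762) (cross=26.508)
ex = (C−B)/|BC| = (0.9617,0.2741); ey = (-0.2741,0.9617)
P = B + 1.69·ex + -0.73·ey = (3.8144,-0.0297)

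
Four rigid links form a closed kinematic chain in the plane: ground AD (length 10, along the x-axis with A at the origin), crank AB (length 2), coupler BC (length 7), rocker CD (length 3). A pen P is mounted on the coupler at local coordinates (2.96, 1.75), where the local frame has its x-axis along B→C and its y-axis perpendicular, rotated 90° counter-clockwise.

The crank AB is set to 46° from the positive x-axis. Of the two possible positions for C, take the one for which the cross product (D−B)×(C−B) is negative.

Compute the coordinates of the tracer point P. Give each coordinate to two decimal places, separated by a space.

A=(0,0), D=(10.00,0)
B = A + 2.00·(cos46°, sin46°) = (1.3893, 1.4387)
|BD| = 8.7300
circle(B,7.00) ∩ circle(D,3.00): a=6.6560, h=2.1675
  candidates: C₊=(8.3115,2.4797) cross=18.923; C₋=(7.5971,-1.7961) cross=-18.923
  mode - wants cross < 0 → take C=(7.5971,-1.7961) (cross=-18.923)
ex = (C−B)/|BC| = (0.8868,-0.4621); ey = (0.4621,0.8868)
P = B + 2.96·ex + 1.75·ey = (4.8230,1.6228)

4.82 1.62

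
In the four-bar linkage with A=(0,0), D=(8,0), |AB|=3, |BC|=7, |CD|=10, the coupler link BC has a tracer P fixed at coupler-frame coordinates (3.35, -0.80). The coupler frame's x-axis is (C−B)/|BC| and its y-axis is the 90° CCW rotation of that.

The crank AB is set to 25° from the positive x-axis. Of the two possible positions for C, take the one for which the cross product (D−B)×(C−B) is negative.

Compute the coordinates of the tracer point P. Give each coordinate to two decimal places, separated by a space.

0.35 -1.24

A=(0,0), D=(8.00,0)
B = A + 3.00·(cos25°, sin25°) = (2.7189, 1.2679)
|BD| = 5.4311
circle(B,7.00) ∩ circle(D,10.00): a=-1.9796, h=6.7143
  candidates: C₊=(2.3614,8.2587) cross=36.466; C₋=(-0.7734,-4.7988) cross=-36.466
  mode - wants cross < 0 → take C=(-0.7734,-4.7988) (cross=-36.466)
ex = (C−B)/|BC| = (-0.4989,-0.8667); ey = (0.8667,-0.4989)
P = B + 3.35·ex + -0.80·ey = (0.3543,-1.2363)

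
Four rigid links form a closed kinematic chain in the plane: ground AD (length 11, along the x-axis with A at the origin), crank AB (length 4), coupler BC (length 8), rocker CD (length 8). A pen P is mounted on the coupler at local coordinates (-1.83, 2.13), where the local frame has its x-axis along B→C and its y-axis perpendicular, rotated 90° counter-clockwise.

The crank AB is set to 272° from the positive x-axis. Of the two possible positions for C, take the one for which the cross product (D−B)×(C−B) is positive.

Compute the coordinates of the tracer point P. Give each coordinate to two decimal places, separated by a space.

A=(0,0), D=(11.00,0)
B = A + 4.00·(cos272°, sin272°) = (0.1396, -3.9976)
|BD| = 11.5728
circle(B,8.00) ∩ circle(D,8.00): a=5.7864, h=5.5243
  candidates: C₊=(3.6616,3.1855) cross=63.931; C₋=(7.4780,-7.1830) cross=-63.931
  mode + wants cross > 0 → take C=(3.6616,3.1855) (cross=63.931)
ex = (C−B)/|BC| = (0.4402,0.8979); ey = (-0.8979,0.4402)
P = B + -1.83·ex + 2.13·ey = (-2.5785,-4.7030)

-2.58 -4.70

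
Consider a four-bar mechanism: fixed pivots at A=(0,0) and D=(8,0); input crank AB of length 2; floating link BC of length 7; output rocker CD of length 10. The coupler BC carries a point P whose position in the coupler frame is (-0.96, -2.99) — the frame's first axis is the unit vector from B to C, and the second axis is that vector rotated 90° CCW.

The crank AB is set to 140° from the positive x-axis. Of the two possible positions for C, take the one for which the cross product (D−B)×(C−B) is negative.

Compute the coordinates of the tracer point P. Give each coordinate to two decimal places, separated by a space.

A=(0,0), D=(8.00,0)
B = A + 2.00·(cos140°, sin140°) = (-1.5321, 1.2856)
|BD| = 9.6184
circle(B,7.00) ∩ circle(D,10.00): a=2.1580, h=6.6590
  candidates: C₊=(1.4966,7.5964) cross=64.049; C₋=(-0.2835,-5.6022) cross=-64.049
  mode - wants cross < 0 → take C=(-0.2835,-5.6022) (cross=-64.049)
ex = (C−B)/|BC| = (0.1784,-0.9840); ey = (0.9840,0.1784)
P = B + -0.96·ex + -2.99·ey = (-4.6454,1.6968)

-4.65 1.70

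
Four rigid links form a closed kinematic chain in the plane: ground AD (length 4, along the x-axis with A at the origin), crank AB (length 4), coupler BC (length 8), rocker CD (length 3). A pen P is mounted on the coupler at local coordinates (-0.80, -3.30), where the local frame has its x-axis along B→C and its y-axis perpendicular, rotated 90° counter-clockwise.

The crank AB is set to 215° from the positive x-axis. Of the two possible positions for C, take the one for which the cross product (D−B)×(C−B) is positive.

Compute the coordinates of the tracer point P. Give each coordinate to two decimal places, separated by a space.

A=(0,0), D=(4.00,0)
B = A + 4.00·(cos215°, sin215°) = (-3.2766, -2.2943)
|BD| = 7.6297
circle(B,8.00) ∩ circle(D,3.00): a=7.4192, h=2.9926
  candidates: C₊=(2.8993,2.7908) cross=22.833; C₋=(4.6991,-2.9174) cross=-22.833
  mode + wants cross > 0 → take C=(2.8993,2.7908) (cross=22.833)
ex = (C−B)/|BC| = (0.7720,0.6356); ey = (-0.6356,0.7720)
P = B + -0.80·ex + -3.30·ey = (-1.7966,-5.3504)

-1.80 -5.35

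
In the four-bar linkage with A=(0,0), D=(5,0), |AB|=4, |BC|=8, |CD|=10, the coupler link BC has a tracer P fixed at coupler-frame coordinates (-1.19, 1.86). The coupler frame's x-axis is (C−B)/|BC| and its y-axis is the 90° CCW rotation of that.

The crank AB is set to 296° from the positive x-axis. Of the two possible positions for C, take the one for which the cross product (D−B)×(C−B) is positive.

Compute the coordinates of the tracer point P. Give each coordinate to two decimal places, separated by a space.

A=(0,0), D=(5.00,0)
B = A + 4.00·(cos296°, sin296°) = (1.7535, -3.5952)
|BD| = 4.8441
circle(B,8.00) ∩ circle(D,10.00): a=-1.2938, h=7.8947
  candidates: C₊=(-4.9729,0.7356) cross=38.243; C₋=(6.7456,-9.8465) cross=-38.243
  mode + wants cross > 0 → take C=(-4.9729,0.7356) (cross=38.243)
ex = (C−B)/|BC| = (-0.8408,0.5413); ey = (-0.5413,-0.8408)
P = B + -1.19·ex + 1.86·ey = (1.7471,-5.8033)

1.75 -5.80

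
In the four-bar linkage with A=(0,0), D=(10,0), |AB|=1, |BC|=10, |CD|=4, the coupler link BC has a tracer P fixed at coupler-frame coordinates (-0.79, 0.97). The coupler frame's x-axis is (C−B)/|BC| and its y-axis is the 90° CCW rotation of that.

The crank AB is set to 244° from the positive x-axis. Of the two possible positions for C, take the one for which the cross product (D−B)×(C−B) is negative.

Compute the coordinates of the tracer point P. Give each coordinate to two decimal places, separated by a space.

A=(0,0), D=(10.00,0)
B = A + 1.00·(cos244°, sin244°) = (-0.4384, -0.8988)
|BD| = 10.4770
circle(B,10.00) ∩ circle(D,4.00): a=9.2473, h=3.8063
  candidates: C₊=(8.4483,3.6868) cross=39.878; C₋=(9.1014,-3.8977) cross=-39.878
  mode - wants cross < 0 → take C=(9.1014,-3.8977) (cross=-39.878)
ex = (C−B)/|BC| = (0.9540,-0.2999); ey = (0.2999,0.9540)
P = B + -0.79·ex + 0.97·ey = (-0.9011,0.2635)

-0.90 0.26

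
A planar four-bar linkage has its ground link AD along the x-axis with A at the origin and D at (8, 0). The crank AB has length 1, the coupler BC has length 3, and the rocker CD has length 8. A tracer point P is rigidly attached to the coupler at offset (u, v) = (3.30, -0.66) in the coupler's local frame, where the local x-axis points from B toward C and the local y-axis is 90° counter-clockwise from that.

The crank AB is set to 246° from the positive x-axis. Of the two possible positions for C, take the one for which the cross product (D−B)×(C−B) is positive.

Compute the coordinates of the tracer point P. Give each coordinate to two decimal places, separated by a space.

0.97 2.16

A=(0,0), D=(8.00,0)
B = A + 1.00·(cos246°, sin246°) = (-0.4067, -0.9135)
|BD| = 8.4562
circle(B,3.00) ∩ circle(D,8.00): a=0.9761, h=2.8368
  candidates: C₊=(0.2572,2.0121) cross=23.988; C₋=(0.8701,-3.6283) cross=-23.988
  mode + wants cross > 0 → take C=(0.2572,2.0121) (cross=23.988)
ex = (C−B)/|BC| = (0.2213,0.9752); ey = (-0.9752,0.2213)
P = B + 3.30·ex + -0.66·ey = (0.9672,2.1586)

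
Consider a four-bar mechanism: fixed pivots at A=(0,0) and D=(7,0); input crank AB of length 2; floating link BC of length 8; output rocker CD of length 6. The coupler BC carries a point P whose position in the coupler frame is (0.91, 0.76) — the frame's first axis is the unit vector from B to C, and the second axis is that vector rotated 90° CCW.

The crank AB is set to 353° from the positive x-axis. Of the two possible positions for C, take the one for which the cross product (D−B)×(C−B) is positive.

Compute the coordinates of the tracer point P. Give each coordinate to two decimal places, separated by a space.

A=(0,0), D=(7.00,0)
B = A + 2.00·(cos353°, sin353°) = (1.9851, -0.2437)
|BD| = 5.0208
circle(B,8.00) ∩ circle(D,6.00): a=5.2988, h=5.9936
  candidates: C₊=(6.9867,6.0000) cross=30.093; C₋=(7.5686,-5.9730) cross=-30.093
  mode + wants cross > 0 → take C=(6.9867,6.0000) (cross=30.093)
ex = (C−B)/|BC| = (0.6252,0.7805); ey = (-0.7805,0.6252)
P = B + 0.91·ex + 0.76·ey = (1.9609,0.9416)

1.96 0.94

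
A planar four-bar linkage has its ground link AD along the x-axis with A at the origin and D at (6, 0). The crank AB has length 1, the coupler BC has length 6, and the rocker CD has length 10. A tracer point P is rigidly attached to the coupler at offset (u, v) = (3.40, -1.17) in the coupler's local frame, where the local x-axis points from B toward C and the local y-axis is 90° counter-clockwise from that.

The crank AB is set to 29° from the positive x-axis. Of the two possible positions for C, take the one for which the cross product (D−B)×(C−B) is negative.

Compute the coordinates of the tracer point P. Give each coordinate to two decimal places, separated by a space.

-2.29 -1.22

A=(0,0), D=(6.00,0)
B = A + 1.00·(cos29°, sin29°) = (0.8746, 0.4848)
|BD| = 5.1483
circle(B,6.00) ∩ circle(D,10.00): a=-3.6416, h=4.7685
  candidates: C₊=(-2.3017,5.5751) cross=24.550; C₋=(-3.1998,-3.9196) cross=-24.550
  mode - wants cross < 0 → take C=(-3.1998,-3.9196) (cross=-24.550)
ex = (C−B)/|BC| = (-0.6791,-0.7341); ey = (0.7341,-0.6791)
P = B + 3.40·ex + -1.17·ey = (-2.2931,-1.2165)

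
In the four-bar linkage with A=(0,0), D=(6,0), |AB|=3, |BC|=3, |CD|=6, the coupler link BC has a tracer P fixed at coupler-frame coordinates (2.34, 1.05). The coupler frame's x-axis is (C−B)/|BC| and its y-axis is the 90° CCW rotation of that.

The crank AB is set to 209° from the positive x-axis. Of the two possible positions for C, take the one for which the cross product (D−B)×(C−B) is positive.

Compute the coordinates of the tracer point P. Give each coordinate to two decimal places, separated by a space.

-1.09 0.60

A=(0,0), D=(6.00,0)
B = A + 3.00·(cos209°, sin209°) = (-2.6239, -1.4544)
|BD| = 8.7456
circle(B,3.00) ∩ circle(D,6.00): a=2.8292, h=0.9978
  candidates: C₊=(-0.0000,0.0000) cross=8.727; C₋=(0.3319,-1.9678) cross=-8.727
  mode + wants cross > 0 → take C=(-0.0000,0.0000) (cross=8.727)
ex = (C−B)/|BC| = (0.8746,0.4848); ey = (-0.4848,0.8746)
P = B + 2.34·ex + 1.05·ey = (-1.0863,0.5984)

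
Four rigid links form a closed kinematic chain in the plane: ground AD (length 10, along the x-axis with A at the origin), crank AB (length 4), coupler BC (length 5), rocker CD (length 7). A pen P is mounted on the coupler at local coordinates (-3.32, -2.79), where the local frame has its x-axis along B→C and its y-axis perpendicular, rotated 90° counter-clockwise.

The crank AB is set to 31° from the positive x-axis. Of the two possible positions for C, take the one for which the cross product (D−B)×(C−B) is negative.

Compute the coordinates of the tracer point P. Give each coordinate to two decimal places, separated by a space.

0.50 5.26

A=(0,0), D=(10.00,0)
B = A + 4.00·(cos31°, sin31°) = (3.4287, 2.0602)
|BD| = 6.8867
circle(B,5.00) ∩ circle(D,7.00): a=1.7009, h=4.7018
  candidates: C₊=(6.4582,6.0378) cross=32.380; C₋=(3.6451,-2.9352) cross=-32.380
  mode - wants cross < 0 → take C=(3.6451,-2.9352) (cross=-32.380)
ex = (C−B)/|BC| = (0.0433,-0.9991); ey = (0.9991,0.0433)
P = B + -3.32·ex + -2.79·ey = (0.4976,5.2563)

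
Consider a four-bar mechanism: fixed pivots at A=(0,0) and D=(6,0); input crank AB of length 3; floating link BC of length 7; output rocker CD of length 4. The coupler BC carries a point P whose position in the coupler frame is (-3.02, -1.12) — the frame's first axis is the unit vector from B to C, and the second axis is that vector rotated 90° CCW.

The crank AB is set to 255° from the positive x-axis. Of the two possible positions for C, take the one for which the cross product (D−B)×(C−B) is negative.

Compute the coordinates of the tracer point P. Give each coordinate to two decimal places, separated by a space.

A=(0,0), D=(6.00,0)
B = A + 3.00·(cos255°, sin255°) = (-0.7765, -2.8978)
|BD| = 7.3700
circle(B,7.00) ∩ circle(D,4.00): a=5.9238, h=3.7294
  candidates: C₊=(3.2039,2.8604) cross=27.486; C₋=(6.1366,-3.9977) cross=-27.486
  mode - wants cross < 0 → take C=(6.1366,-3.9977) (cross=-27.486)
ex = (C−B)/|BC| = (0.9876,-0.1571); ey = (0.1571,0.9876)
P = B + -3.02·ex + -1.12·ey = (-3.9349,-3.5293)

-3.93 -3.53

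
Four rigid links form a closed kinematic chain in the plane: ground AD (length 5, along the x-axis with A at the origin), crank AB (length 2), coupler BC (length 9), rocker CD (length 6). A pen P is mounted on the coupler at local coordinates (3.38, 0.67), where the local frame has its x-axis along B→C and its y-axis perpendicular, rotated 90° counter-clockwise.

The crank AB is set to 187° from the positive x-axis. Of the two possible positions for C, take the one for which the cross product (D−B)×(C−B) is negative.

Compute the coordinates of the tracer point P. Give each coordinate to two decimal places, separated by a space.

A=(0,0), D=(5.00,0)
B = A + 2.00·(cos187°, sin187°) = (-1.9851, -0.2437)
|BD| = 6.9893
circle(B,9.00) ∩ circle(D,6.00): a=6.7139, h=5.9937
  candidates: C₊=(4.5157,5.9804) cross=41.892; C₋=(4.9337,-5.9996) cross=-41.892
  mode - wants cross < 0 → take C=(4.9337,-5.9996) (cross=-41.892)
ex = (C−B)/|BC| = (0.7688,-0.6395); ey = (0.6395,0.7688)
P = B + 3.38·ex + 0.67·ey = (1.0418,-1.8903)

1.04 -1.89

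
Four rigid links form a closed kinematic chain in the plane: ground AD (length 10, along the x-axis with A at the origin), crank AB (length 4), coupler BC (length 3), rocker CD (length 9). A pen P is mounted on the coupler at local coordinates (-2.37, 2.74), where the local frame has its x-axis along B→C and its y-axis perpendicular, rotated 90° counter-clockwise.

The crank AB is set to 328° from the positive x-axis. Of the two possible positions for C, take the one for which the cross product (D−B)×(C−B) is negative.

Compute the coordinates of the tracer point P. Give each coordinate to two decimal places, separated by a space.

A=(0,0), D=(10.00,0)
B = A + 4.00·(cos328°, sin328°) = (3.3922, -2.1197)
|BD| = 6.9395
circle(B,3.00) ∩ circle(D,9.00): a=-1.7180, h=2.4594
  candidates: C₊=(1.0051,-0.3026) cross=17.067; C₋=(2.5075,-4.9863) cross=-17.067
  mode - wants cross < 0 → take C=(2.5075,-4.9863) (cross=-17.067)
ex = (C−B)/|BC| = (-0.2949,-0.9555); ey = (0.9555,-0.2949)
P = B + -2.37·ex + 2.74·ey = (6.7092,-0.6631)

6.71 -0.66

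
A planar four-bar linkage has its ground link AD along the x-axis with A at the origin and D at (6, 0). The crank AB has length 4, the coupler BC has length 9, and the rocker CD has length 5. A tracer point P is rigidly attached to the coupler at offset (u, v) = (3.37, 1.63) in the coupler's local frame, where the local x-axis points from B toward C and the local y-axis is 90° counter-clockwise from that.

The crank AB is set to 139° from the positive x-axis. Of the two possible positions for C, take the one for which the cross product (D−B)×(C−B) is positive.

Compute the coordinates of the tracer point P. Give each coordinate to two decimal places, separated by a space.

A=(0,0), D=(6.00,0)
B = A + 4.00·(cos139°, sin139°) = (-3.0188, 2.6242)
|BD| = 9.3929
circle(B,9.00) ∩ circle(D,5.00): a=7.6774, h=4.6965
  candidates: C₊=(5.6650,4.9888) cross=44.114; C₋=(3.0407,-4.0302) cross=-44.114
  mode + wants cross > 0 → take C=(5.6650,4.9888) (cross=44.114)
ex = (C−B)/|BC| = (0.9649,0.2627); ey = (-0.2627,0.9649)
P = B + 3.37·ex + 1.63·ey = (-0.1955,5.0824)

-0.20 5.08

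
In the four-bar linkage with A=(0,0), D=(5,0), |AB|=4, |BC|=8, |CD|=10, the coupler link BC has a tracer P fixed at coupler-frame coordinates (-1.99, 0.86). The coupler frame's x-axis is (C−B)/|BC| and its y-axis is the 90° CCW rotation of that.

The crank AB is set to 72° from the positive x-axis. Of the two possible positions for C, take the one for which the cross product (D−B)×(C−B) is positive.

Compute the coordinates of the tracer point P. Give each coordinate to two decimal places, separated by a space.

-0.71 2.85

A=(0,0), D=(5.00,0)
B = A + 4.00·(cos72°, sin72°) = (1.2361, 3.8042)
|BD| = 5.3516
circle(B,8.00) ∩ circle(D,10.00): a=-0.6877, h=7.9704
  candidates: C₊=(6.4182,9.8989) cross=42.654; C₋=(-4.9135,-1.3127) cross=-42.654
  mode + wants cross > 0 → take C=(6.4182,9.8989) (cross=42.654)
ex = (C−B)/|BC| = (0.6478,0.7618); ey = (-0.7618,0.6478)
P = B + -1.99·ex + 0.86·ey = (-0.7082,2.8453)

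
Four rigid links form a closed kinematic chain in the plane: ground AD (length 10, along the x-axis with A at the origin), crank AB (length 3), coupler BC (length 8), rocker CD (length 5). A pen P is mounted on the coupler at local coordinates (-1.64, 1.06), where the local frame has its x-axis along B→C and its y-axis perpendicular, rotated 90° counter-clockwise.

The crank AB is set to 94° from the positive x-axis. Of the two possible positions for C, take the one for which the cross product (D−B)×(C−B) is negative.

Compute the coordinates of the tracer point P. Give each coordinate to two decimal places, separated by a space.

A=(0,0), D=(10.00,0)
B = A + 3.00·(cos94°, sin94°) = (-0.2093, 2.9927)
|BD| = 10.6389
circle(B,8.00) ∩ circle(D,5.00): a=7.1523, h=3.5839
  candidates: C₊=(7.6624,4.4199) cross=38.128; C₋=(5.6461,-2.4584) cross=-38.128
  mode - wants cross < 0 → take C=(5.6461,-2.4584) (cross=-38.128)
ex = (C−B)/|BC| = (0.7319,-0.6814); ey = (0.6814,0.7319)
P = B + -1.64·ex + 1.06·ey = (-0.6874,4.8860)

-0.69 4.89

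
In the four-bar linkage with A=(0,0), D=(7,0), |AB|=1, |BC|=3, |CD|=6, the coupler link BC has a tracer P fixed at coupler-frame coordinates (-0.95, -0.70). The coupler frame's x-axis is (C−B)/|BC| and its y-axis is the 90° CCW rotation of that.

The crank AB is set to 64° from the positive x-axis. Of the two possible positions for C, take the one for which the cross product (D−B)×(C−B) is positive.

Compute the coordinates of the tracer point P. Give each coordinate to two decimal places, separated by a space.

0.51 -0.28

A=(0,0), D=(7.00,0)
B = A + 1.00·(cos64°, sin64°) = (0.4384, 0.8988)
|BD| = 6.6229
circle(B,3.00) ∩ circle(D,6.00): a=1.2731, h=2.7165
  candidates: C₊=(2.0683,3.4174) cross=17.991; C₋=(1.3310,-1.9653) cross=-17.991
  mode + wants cross > 0 → take C=(2.0683,3.4174) (cross=17.991)
ex = (C−B)/|BC| = (0.5433,0.8395); ey = (-0.8395,0.5433)
P = B + -0.95·ex + -0.70·ey = (0.5099,-0.2791)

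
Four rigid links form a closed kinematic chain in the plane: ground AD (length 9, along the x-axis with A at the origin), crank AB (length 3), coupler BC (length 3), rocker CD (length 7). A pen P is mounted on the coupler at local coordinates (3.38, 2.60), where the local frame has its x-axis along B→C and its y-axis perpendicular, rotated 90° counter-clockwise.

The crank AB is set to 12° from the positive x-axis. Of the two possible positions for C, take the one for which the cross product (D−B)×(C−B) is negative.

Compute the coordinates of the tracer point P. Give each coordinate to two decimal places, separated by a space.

4.89 -3.17

A=(0,0), D=(9.00,0)
B = A + 3.00·(cos12°, sin12°) = (2.9344, 0.6237)
|BD| = 6.0975
circle(B,3.00) ∩ circle(D,7.00): a=-0.2312, h=2.9911
  candidates: C₊=(3.0104,3.6228) cross=18.238; C₋=(2.3985,-2.3280) cross=-18.238
  mode - wants cross < 0 → take C=(2.3985,-2.3280) (cross=-18.238)
ex = (C−B)/|BC| = (-0.1787,-0.9839); ey = (0.9839,-0.1787)
P = B + 3.38·ex + 2.60·ey = (4.8887,-3.1664)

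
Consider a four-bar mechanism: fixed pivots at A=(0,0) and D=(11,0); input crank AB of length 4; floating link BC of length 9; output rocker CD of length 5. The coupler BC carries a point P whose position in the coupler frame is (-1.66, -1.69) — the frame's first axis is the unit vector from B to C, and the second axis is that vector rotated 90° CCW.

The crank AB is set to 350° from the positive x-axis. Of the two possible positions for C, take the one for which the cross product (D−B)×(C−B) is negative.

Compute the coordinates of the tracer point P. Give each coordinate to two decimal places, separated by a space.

1.68 -1.41

A=(0,0), D=(11.00,0)
B = A + 4.00·(cos350°, sin350°) = (3.9392, -0.6946)
|BD| = 7.0949
circle(B,9.00) ∩ circle(D,5.00): a=7.4939, h=4.9840
  candidates: C₊=(10.9092,4.9992) cross=35.361; C₋=(11.8851,-4.9210) cross=-35.361
  mode - wants cross < 0 → take C=(11.8851,-4.9210) (cross=-35.361)
ex = (C−B)/|BC| = (0.8829,-0.4696); ey = (0.4696,0.8829)
P = B + -1.66·ex + -1.69·ey = (1.6800,-1.4071)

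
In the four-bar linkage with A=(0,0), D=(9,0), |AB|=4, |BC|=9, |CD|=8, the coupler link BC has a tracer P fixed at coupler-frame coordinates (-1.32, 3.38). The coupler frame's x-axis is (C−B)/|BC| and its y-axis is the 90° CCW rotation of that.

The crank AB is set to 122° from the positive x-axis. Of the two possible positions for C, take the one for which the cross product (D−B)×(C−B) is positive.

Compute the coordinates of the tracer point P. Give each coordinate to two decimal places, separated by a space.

-4.80 5.83

A=(0,0), D=(9.00,0)
B = A + 4.00·(cos122°, sin122°) = (-2.1197, 3.3922)
|BD| = 11.6256
circle(B,9.00) ∩ circle(D,8.00): a=6.5439, h=6.1787
  candidates: C₊=(5.9424,7.3926) cross=71.832; C₋=(2.3366,-4.4271) cross=-71.832
  mode + wants cross > 0 → take C=(5.9424,7.3926) (cross=71.832)
ex = (C−B)/|BC| = (0.8958,0.4445); ey = (-0.4445,0.8958)
P = B + -1.32·ex + 3.38·ey = (-4.8045,5.8332)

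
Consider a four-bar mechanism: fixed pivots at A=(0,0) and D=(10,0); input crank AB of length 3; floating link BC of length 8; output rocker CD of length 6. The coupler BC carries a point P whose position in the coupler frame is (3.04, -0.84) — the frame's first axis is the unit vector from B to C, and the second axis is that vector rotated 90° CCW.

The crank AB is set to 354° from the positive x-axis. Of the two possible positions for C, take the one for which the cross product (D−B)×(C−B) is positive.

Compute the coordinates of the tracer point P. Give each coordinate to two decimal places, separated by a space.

A=(0,0), D=(10.00,0)
B = A + 3.00·(cos354°, sin354°) = (2.9836, -0.3136)
|BD| = 7.0234
circle(B,8.00) ∩ circle(D,6.00): a=5.5050, h=5.8047
  candidates: C₊=(8.2240,5.7311) cross=40.769; C₋=(8.7423,-5.8667) cross=-40.769
  mode + wants cross > 0 → take C=(8.2240,5.7311) (cross=40.769)
ex = (C−B)/|BC| = (0.6550,0.7556); ey = (-0.7556,0.6550)
P = B + 3.04·ex + -0.84·ey = (5.6096,1.4332)

5.61 1.43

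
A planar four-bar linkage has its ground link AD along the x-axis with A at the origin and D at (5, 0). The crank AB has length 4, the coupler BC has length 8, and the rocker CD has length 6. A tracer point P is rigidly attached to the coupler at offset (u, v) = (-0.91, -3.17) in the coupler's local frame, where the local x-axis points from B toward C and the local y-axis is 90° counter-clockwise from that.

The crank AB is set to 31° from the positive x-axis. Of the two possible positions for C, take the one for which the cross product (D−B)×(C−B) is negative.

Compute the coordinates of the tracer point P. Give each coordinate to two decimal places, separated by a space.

0.20 2.74

A=(0,0), D=(5.00,0)
B = A + 4.00·(cos31°, sin31°) = (3.4287, 2.0602)
|BD| = 2.5910
circle(B,8.00) ∩ circle(D,6.00): a=6.6988, h=4.3733
  candidates: C₊=(10.9685,-0.6140) cross=11.331; C₋=(4.0139,-5.9184) cross=-11.331
  mode - wants cross < 0 → take C=(4.0139,-5.9184) (cross=-11.331)
ex = (C−B)/|BC| = (0.0732,-0.9973); ey = (0.9973,0.0732)
P = B + -0.91·ex + -3.17·ey = (0.2006,2.7358)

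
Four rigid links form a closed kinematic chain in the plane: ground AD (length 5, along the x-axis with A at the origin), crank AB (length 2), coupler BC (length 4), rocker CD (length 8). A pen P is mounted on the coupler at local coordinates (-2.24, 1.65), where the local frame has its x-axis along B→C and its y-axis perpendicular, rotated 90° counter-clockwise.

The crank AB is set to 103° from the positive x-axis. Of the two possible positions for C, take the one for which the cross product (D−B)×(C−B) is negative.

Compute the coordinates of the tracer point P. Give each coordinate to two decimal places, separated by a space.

2.23 2.70

A=(0,0), D=(5.00,0)
B = A + 2.00·(cos103°, sin103°) = (-0.4499, 1.9487)
|BD| = 5.7878
circle(B,4.00) ∩ circle(D,8.00): a=-1.2527, h=3.7988
  candidates: C₊=(-0.3504,5.9475) cross=21.987; C₋=(-2.9085,-1.2065) cross=-21.987
  mode - wants cross < 0 → take C=(-2.9085,-1.2065) (cross=-21.987)
ex = (C−B)/|BC| = (-0.6147,-0.7888); ey = (0.7888,-0.6147)
P = B + -2.24·ex + 1.65·ey = (2.2284,2.7015)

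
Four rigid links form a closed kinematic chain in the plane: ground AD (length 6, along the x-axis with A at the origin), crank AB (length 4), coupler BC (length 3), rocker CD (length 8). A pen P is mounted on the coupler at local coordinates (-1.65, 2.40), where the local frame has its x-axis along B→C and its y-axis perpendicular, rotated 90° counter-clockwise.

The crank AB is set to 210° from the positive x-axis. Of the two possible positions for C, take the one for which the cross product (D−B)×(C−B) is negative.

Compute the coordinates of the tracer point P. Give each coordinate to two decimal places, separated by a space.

-3.37 0.91

A=(0,0), D=(6.00,0)
B = A + 4.00·(cos210°, sin210°) = (-3.4641, -2.0000)
|BD| = 9.6731
circle(B,3.00) ∩ circle(D,8.00): a=1.9936, h=2.2418
  candidates: C₊=(-1.9771,0.6055) cross=21.685; C₋=(-1.0500,-3.7811) cross=-21.685
  mode - wants cross < 0 → take C=(-1.0500,-3.7811) (cross=-21.685)
ex = (C−B)/|BC| = (0.8047,-0.5937); ey = (0.5937,0.8047)
P = B + -1.65·ex + 2.40·ey = (-3.3669,0.9109)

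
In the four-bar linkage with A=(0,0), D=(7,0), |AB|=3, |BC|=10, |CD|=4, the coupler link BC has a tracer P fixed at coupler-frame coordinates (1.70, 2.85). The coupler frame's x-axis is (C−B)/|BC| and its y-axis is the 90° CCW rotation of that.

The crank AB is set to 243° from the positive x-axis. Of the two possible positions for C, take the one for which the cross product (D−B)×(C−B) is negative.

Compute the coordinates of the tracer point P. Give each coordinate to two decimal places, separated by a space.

0.61 -0.01

A=(0,0), D=(7.00,0)
B = A + 3.00·(cos243°, sin243°) = (-1.3620, -2.6730)
|BD| = 8.7788
circle(B,10.00) ∩ circle(D,4.00): a=9.1737, h=3.9805
  candidates: C₊=(6.1641,3.9117) cross=34.944; C₋=(8.5881,-3.6712) cross=-34.944
  mode - wants cross < 0 → take C=(8.5881,-3.6712) (cross=-34.944)
ex = (C−B)/|BC| = (0.9950,-0.0998); ey = (0.0998,0.9950)
P = B + 1.70·ex + 2.85·ey = (0.6140,-0.0070)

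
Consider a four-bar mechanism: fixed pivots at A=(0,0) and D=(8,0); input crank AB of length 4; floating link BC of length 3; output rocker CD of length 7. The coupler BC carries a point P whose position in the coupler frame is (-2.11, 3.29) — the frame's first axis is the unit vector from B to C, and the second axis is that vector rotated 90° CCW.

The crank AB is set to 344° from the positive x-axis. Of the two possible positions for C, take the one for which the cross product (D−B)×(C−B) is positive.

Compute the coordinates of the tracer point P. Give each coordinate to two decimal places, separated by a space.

4.80 -4.89

A=(0,0), D=(8.00,0)
B = A + 4.00·(cos344°, sin344°) = (3.8450, -1.1025)
|BD| = 4.2987
circle(B,3.00) ∩ circle(D,7.00): a=-2.5031, h=1.6536
  candidates: C₊=(1.0015,-0.1463) cross=7.108; C₋=(1.8497,-3.3428) cross=-7.108
  mode + wants cross > 0 → take C=(1.0015,-0.1463) (cross=7.108)
ex = (C−B)/|BC| = (-0.9478,0.3187); ey = (-0.3187,-0.9478)
P = B + -2.11·ex + 3.29·ey = (4.7963,-4.8935)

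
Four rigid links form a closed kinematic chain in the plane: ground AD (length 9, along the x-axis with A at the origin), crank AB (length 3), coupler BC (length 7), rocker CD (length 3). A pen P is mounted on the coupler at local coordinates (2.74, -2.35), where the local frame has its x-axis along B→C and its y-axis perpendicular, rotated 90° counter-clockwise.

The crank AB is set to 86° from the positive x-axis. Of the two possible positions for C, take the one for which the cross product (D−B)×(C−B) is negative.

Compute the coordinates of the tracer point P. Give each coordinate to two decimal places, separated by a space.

A=(0,0), D=(9.00,0)
B = A + 3.00·(cos86°, sin86°) = (0.2093, 2.9927)
|BD| = 9.2862
circle(B,7.00) ∩ circle(D,3.00): a=6.7968, h=1.6743
  candidates: C₊=(7.1830,2.3872) cross=15.547; C₋=(6.1039,-0.7827) cross=-15.547
  mode - wants cross < 0 → take C=(6.1039,-0.7827) (cross=-15.547)
ex = (C−B)/|BC| = (0.8421,-0.5393); ey = (0.5393,0.8421)
P = B + 2.74·ex + -2.35·ey = (1.2492,-0.4640)

1.25 -0.46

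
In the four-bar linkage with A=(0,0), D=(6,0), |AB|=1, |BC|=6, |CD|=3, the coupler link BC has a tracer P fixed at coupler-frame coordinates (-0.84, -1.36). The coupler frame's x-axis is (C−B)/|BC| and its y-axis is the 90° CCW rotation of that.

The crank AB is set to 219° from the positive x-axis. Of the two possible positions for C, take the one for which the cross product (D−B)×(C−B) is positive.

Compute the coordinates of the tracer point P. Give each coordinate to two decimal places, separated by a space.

-0.78 -2.23

A=(0,0), D=(6.00,0)
B = A + 1.00·(cos219°, sin219°) = (-0.7771, -0.6293)
|BD| = 6.8063
circle(B,6.00) ∩ circle(D,3.00): a=5.3866, h=2.6428
  candidates: C₊=(4.3420,2.5002) cross=17.988; C₋=(4.8307,-2.7628) cross=-17.988
  mode + wants cross > 0 → take C=(4.3420,2.5002) (cross=17.988)
ex = (C−B)/|BC| = (0.8532,0.5216); ey = (-0.5216,0.8532)
P = B + -0.84·ex + -1.36·ey = (-0.7845,-2.2278)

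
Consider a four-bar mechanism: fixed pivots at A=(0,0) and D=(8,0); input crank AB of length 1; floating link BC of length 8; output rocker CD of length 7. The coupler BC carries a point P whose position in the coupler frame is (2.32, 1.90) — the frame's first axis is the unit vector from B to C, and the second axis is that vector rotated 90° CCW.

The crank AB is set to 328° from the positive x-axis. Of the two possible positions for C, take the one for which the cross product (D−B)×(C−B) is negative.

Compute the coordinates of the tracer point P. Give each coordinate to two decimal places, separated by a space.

A=(0,0), D=(8.00,0)
B = A + 1.00·(cos328°, sin328°) = (0.8480, -0.5299)
|BD| = 7.1716
circle(B,8.00) ∩ circle(D,7.00): a=4.6316, h=6.5229
  candidates: C₊=(4.9850,6.3174) cross=46.780; C₋=(5.9490,-6.6928) cross=-46.780
  mode - wants cross < 0 → take C=(5.9490,-6.6928) (cross=-46.780)
ex = (C−B)/|BC| = (0.6376,-0.7704); ey = (0.7704,0.6376)
P = B + 2.32·ex + 1.90·ey = (3.7910,-1.1057)

3.79 -1.11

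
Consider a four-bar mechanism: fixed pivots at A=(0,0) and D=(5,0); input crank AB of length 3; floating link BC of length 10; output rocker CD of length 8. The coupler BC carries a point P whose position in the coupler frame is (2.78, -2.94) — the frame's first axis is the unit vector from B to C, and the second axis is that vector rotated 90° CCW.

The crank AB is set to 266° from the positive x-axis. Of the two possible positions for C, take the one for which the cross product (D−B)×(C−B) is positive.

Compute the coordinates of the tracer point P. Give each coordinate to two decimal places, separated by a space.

A=(0,0), D=(5.00,0)
B = A + 3.00·(cos266°, sin266°) = (-0.2093, -2.9927)
|BD| = 6.0077
circle(B,10.00) ∩ circle(D,8.00): a=6.0000, h=8.0000
  candidates: C₊=(1.0082,6.9329) cross=48.062; C₋=(8.9784,-6.9406) cross=-48.062
  mode + wants cross > 0 → take C=(1.0082,6.9329) (cross=48.062)
ex = (C−B)/|BC| = (0.1217,0.9926); ey = (-0.9926,0.1217)
P = B + 2.78·ex + -2.94·ey = (3.0473,-0.5913)

3.05 -0.59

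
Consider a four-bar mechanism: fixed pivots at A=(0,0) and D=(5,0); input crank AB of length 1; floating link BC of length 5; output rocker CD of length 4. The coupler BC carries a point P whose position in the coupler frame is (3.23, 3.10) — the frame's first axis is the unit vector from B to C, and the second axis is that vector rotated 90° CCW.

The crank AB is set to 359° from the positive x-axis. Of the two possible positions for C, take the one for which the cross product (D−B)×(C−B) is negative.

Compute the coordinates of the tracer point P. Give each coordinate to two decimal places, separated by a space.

5.44 -0.58

A=(0,0), D=(5.00,0)
B = A + 1.00·(cos359°, sin359°) = (0.9998, -0.0175)
|BD| = 4.0002
circle(B,5.00) ∩ circle(D,4.00): a=3.1250, h=3.9031
  candidates: C₊=(4.1078,3.8992) cross=15.613; C₋=(4.1419,-3.9069) cross=-15.613
  mode - wants cross < 0 → take C=(4.1419,-3.9069) (cross=-15.613)
ex = (C−B)/|BC| = (0.6284,-0.7779); ey = (0.7779,0.6284)
P = B + 3.23·ex + 3.10·ey = (5.4410,-0.5820)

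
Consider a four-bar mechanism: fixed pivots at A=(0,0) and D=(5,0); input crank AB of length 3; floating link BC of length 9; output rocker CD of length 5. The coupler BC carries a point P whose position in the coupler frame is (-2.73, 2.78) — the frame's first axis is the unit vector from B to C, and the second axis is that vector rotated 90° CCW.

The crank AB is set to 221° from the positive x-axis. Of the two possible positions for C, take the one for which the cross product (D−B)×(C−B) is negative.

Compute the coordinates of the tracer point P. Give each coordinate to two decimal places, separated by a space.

A=(0,0), D=(5.00,0)
B = A + 3.00·(cos221°, sin221°) = (-2.2641, -1.9682)
|BD| = 7.5260
circle(B,9.00) ∩ circle(D,5.00): a=7.4834, h=4.9998
  candidates: C₊=(3.6513,4.8147) cross=37.629; C₋=(6.2664,-4.8370) cross=-37.629
  mode - wants cross < 0 → take C=(6.2664,-4.8370) (cross=-37.629)
ex = (C−B)/|BC| = (0.9478,-0.3188); ey = (0.3188,0.9478)
P = B + -2.73·ex + 2.78·ey = (-3.9656,1.5370)

-3.97 1.54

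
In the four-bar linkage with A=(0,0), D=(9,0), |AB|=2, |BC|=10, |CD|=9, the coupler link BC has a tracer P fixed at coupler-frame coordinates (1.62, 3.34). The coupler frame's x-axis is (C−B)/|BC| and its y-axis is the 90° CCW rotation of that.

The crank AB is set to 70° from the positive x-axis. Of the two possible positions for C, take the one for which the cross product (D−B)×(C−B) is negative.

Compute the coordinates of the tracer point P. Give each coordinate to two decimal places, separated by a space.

4.38 1.49

A=(0,0), D=(9.00,0)
B = A + 2.00·(cos70°, sin70°) = (0.6840, 1.8794)
|BD| = 8.5257
circle(B,10.00) ∩ circle(D,9.00): a=5.3771, h=8.4313
  candidates: C₊=(7.7875,8.9179) cross=71.882; C₋=(4.0703,-7.5298) cross=-71.882
  mode - wants cross < 0 → take C=(4.0703,-7.5298) (cross=-71.882)
ex = (C−B)/|BC| = (0.3386,-0.9409); ey = (0.9409,0.3386)
P = B + 1.62·ex + 3.34·ey = (4.3753,1.4861)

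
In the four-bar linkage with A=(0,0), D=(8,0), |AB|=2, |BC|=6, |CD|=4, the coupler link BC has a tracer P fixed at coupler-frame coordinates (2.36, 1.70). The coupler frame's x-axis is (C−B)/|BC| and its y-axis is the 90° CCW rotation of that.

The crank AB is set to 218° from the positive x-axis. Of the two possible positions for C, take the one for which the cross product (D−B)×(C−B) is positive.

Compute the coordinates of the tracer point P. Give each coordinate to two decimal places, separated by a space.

A=(0,0), D=(8.00,0)
B = A + 2.00·(cos218°, sin218°) = (-1.5760, -1.2313)
|BD| = 9.6549
circle(B,6.00) ∩ circle(D,4.00): a=5.8632, h=1.2740
  candidates: C₊=(4.0768,0.7801) cross=12.301; C₋=(4.4018,-1.7472) cross=-12.301
  mode + wants cross > 0 → take C=(4.0768,0.7801) (cross=12.301)
ex = (C−B)/|BC| = (0.9421,0.3352); ey = (-0.3352,0.9421)
P = B + 2.36·ex + 1.70·ey = (0.0775,1.1615)

0.08 1.16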